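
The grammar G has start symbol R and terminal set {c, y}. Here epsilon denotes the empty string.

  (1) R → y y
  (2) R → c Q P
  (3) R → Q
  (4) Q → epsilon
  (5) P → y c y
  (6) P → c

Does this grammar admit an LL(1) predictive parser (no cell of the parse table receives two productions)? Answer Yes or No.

FIRST(R) = {epsilon, c, y}
FIRST(Q) = {epsilon}
FIRST(P) = {c, y}
FOLLOW(R) = {$}
FOLLOW(Q) = {$, c, y}
FOLLOW(P) = {$}
Each cell of M receives at most one production.

Yes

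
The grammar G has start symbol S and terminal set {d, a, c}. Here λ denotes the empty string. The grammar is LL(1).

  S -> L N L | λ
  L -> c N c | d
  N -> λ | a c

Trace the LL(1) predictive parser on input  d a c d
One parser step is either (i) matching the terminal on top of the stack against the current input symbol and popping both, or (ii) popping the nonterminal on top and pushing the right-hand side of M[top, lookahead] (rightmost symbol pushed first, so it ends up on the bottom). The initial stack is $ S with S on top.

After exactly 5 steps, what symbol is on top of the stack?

     Stack    Input      Action
  1  $ S      d a c d $  expand S -> L N L
  2  $ L N L  d a c d $  expand L -> d
  3  $ L N d  d a c d $  match d
  4  $ L N    a c d $    expand N -> a c
  5  $ L c a  a c d $    match a
Stack after step 5: $ L c (top = c).

c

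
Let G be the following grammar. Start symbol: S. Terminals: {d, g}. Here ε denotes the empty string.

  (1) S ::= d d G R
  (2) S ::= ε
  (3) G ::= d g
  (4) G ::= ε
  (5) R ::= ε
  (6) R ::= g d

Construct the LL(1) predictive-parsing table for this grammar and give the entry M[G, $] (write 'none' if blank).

FIRST(S): from S::=d d G R we get {d}; from S::=ε we get {ε}. So FIRST(S) = {ε, d}.
FIRST(G): from G::=d g we get {d}; from G::=ε we get {ε}. So FIRST(G) = {ε, d}.
FIRST(R): from R::=ε we get {ε}; from R::=g d we get {g}. So FIRST(R) = {ε, g}.
FOLLOW(S) includes $ since S is the start symbol.
FOLLOW(S): S appears on no right-hand side. Thus FOLLOW(S) = {$}.
FOLLOW(G): in S::=d d G R, G is followed by R with FIRST {ε, g}; in S::=d d G R, the suffix after G is nullable, so FOLLOW(G) ⊇ FOLLOW(S) = {$}. Thus FOLLOW(G) = {$, g}.
For G ::= d g: FIRST(d g) = {d}, so it goes in M[G, t] for t ∈ {d}.
For G ::= ε: FIRST(ε) = {ε}, so it goes in M[G, t] for t ∈ {}; since ε ∈ FIRST, also for every t ∈ FOLLOW(G) = {$, g}.

G ::= ε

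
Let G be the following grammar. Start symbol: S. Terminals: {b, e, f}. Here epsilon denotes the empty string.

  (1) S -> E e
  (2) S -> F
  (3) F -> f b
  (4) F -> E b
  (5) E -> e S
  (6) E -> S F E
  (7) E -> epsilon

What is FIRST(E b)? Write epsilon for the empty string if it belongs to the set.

FIRST(S): from S->E e we get {b, e, f}; from S->F we get {b, e, f}. So FIRST(S) = {b, e, f}.
FIRST(E): from E->e S we get {e}; from E->S F E we get {b, e, f}; from E->epsilon we get {epsilon}. So FIRST(E) = {epsilon, b, e, f}.
FIRST(F): from F->f b we get {f}; from F->E b we get {b, e, f}. So FIRST(F) = {b, e, f}.
FIRST(E b): take FIRST of each symbol in turn, carrying on past any symbol whose FIRST contains epsilon; result {b, e, f}.

{b, e, f}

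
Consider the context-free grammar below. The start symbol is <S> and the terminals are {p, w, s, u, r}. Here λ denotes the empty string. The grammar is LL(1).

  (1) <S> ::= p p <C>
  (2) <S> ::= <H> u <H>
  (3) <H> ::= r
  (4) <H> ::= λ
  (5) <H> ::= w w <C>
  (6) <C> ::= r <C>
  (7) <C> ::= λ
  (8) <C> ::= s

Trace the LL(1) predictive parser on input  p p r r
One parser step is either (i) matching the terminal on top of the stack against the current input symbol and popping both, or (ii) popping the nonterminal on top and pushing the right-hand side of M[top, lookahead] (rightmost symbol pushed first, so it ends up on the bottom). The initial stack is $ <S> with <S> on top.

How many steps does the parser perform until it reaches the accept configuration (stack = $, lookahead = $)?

8

step 1: stack=$ <S>  input=p p r r $  — expand <S> ::= p p <C>
step 2: stack=$ <C> p p  input=p p r r $  — match p
step 3: stack=$ <C> p  input=p r r $  — match p
step 4: stack=$ <C>  input=r r $  — expand <C> ::= r <C>
step 5: stack=$ <C> r  input=r r $  — match r
step 6: stack=$ <C>  input=r $  — expand <C> ::= r <C>
step 7: stack=$ <C> r  input=r $  — match r
step 8: stack=$ <C>  input=$  — expand <C> ::= λ
Accept reached after 8 steps.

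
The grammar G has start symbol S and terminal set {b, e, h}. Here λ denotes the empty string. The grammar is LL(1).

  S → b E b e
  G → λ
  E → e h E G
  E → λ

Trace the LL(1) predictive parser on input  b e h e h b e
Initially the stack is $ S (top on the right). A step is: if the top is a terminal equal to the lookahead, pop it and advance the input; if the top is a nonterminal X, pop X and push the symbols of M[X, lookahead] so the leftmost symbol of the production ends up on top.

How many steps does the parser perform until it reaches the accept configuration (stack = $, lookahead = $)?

13

step 1: stack=$ S  input=b e h e h b e $  — expand S → b E b e
step 2: stack=$ e b E b  input=b e h e h b e $  — match b
step 3: stack=$ e b E  input=e h e h b e $  — expand E → e h E G
step 4: stack=$ e b G E h e  input=e h e h b e $  — match e
step 5: stack=$ e b G E h  input=h e h b e $  — match h
step 6: stack=$ e b G E  input=e h b e $  — expand E → e h E G
step 7: stack=$ e b G G E h e  input=e h b e $  — match e
step 8: stack=$ e b G G E h  input=h b e $  — match h
step 9: stack=$ e b G G E  input=b e $  — expand E → λ
step 10: stack=$ e b G G  input=b e $  — expand G → λ
step 11: stack=$ e b G  input=b e $  — expand G → λ
step 12: stack=$ e b  input=b e $  — match b
step 13: stack=$ e  input=e $  — match e
Accept reached after 13 steps.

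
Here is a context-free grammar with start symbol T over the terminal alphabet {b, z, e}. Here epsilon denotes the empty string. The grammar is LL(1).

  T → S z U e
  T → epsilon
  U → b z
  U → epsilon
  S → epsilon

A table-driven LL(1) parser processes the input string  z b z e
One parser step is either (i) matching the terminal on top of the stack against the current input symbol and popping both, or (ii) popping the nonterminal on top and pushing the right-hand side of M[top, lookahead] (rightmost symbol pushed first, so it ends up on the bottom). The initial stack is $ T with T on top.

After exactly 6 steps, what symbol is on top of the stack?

     Stack      Input      Action
  1  $ T        z b z e $  expand T → S z U e
  2  $ e U z S  z b z e $  expand S → epsilon
  3  $ e U z    z b z e $  match z
  4  $ e U      b z e $    expand U → b z
  5  $ e z b    b z e $    match b
  6  $ e z      z e $      match z
Stack after step 6: $ e (top = e).

e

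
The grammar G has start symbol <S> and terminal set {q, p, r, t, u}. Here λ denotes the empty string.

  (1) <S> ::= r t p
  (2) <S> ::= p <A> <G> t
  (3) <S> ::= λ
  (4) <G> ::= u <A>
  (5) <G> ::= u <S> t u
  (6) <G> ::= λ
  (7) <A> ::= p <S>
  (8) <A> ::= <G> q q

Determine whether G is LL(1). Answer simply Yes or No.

FIRST(<S>) = {λ, p, r}
FIRST(<G>) = {λ, u}
FIRST(<A>) = {p, q, u}
FOLLOW(<S>) = {$, q, t, u}
FOLLOW(<G>) = {q, t}
FOLLOW(<A>) = {q, t, u}
Cell M[<G>, u] receives both <G> ::= u <A> and <G> ::= u <S> t u — the grammar is not LL(1).

No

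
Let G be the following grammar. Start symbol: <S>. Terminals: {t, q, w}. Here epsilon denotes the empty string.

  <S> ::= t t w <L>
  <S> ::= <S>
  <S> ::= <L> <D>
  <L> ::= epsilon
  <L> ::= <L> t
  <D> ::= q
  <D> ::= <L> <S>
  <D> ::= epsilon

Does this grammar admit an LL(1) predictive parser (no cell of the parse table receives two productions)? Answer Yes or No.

No

FIRST(<S>) = {epsilon, q, t}
FIRST(<L>) = {epsilon, t}
FIRST(<D>) = {epsilon, q, t}
FOLLOW(<S>) = {$}
FOLLOW(<L>) = {$, q, t}
FOLLOW(<D>) = {$}
Cell M[<D>, $] receives both <D> ::= <L> <S> and <D> ::= epsilon — the grammar is not LL(1).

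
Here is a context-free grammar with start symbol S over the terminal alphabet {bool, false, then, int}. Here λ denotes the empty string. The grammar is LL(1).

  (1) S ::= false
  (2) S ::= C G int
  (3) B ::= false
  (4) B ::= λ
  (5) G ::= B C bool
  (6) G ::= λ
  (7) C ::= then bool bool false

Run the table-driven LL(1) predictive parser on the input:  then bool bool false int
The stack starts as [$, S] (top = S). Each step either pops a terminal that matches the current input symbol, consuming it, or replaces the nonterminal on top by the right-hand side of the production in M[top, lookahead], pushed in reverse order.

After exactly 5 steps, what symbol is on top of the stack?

     Stack                         Input                       Action
  1  $ S                           then bool bool false int $  expand S ::= C G int
  2  $ int G C                     then bool bool false int $  expand C ::= then bool bool false
  3  $ int G false bool bool then  then bool bool false int $  match then
  4  $ int G false bool bool       bool bool false int $       match bool
  5  $ int G false bool            bool false int $            match bool
Stack after step 5: $ int G false (top = false).

false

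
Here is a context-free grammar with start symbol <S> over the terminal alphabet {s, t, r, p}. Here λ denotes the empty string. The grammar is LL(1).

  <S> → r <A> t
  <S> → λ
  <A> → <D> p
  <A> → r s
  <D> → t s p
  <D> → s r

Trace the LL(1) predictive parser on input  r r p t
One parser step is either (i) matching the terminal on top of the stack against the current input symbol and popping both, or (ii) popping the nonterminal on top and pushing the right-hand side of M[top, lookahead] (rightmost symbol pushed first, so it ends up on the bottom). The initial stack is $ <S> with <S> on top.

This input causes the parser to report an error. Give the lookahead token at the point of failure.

p

step 1: stack=$ <S>  input=r r p t $  — expand <S> → r <A> t
step 2: stack=$ t <A> r  input=r r p t $  — match r
step 3: stack=$ t <A>  input=r p t $  — expand <A> → r s
step 4: stack=$ t s r  input=r p t $  — match r
step 5: stack=$ t s  input=p t $  — error: top is terminal s but lookahead is p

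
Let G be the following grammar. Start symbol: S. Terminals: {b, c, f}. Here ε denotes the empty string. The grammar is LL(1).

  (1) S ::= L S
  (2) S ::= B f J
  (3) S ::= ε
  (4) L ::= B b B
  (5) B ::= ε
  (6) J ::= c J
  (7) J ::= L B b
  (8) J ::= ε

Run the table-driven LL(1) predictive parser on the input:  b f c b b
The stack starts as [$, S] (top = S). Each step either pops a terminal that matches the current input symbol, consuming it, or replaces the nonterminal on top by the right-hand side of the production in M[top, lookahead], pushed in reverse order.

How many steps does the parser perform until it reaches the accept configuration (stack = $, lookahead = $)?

step 1: stack=$ S  input=b f c b b $  — expand S ::= L S
step 2: stack=$ S L  input=b f c b b $  — expand L ::= B b B
step 3: stack=$ S B b B  input=b f c b b $  — expand B ::= ε
step 4: stack=$ S B b  input=b f c b b $  — match b
step 5: stack=$ S B  input=f c b b $  — expand B ::= ε
step 6: stack=$ S  input=f c b b $  — expand S ::= B f J
step 7: stack=$ J f B  input=f c b b $  — expand B ::= ε
step 8: stack=$ J f  input=f c b b $  — match f
step 9: stack=$ J  input=c b b $  — expand J ::= c J
step 10: stack=$ J c  input=c b b $  — match c
step 11: stack=$ J  input=b b $  — expand J ::= L B b
step 12: stack=$ b B L  input=b b $  — expand L ::= B b B
step 13: stack=$ b B B b B  input=b b $  — expand B ::= ε
step 14: stack=$ b B B b  input=b b $  — match b
step 15: stack=$ b B B  input=b $  — expand B ::= ε
step 16: stack=$ b B  input=b $  — expand B ::= ε
step 17: stack=$ b  input=b $  — match b
Accept reached after 17 steps.

17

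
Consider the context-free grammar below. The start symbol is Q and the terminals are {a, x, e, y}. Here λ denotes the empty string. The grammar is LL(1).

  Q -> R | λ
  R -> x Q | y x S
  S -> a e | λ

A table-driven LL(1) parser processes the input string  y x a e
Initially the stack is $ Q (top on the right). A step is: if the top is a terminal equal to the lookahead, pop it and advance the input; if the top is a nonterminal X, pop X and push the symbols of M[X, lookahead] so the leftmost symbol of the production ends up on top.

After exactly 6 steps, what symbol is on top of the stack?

e

step 1: stack=$ Q  input=y x a e $  — expand Q -> R
step 2: stack=$ R  input=y x a e $  — expand R -> y x S
step 3: stack=$ S x y  input=y x a e $  — match y
step 4: stack=$ S x  input=x a e $  — match x
step 5: stack=$ S  input=a e $  — expand S -> a e
step 6: stack=$ e a  input=a e $  — match a
Stack after step 6: $ e (top = e).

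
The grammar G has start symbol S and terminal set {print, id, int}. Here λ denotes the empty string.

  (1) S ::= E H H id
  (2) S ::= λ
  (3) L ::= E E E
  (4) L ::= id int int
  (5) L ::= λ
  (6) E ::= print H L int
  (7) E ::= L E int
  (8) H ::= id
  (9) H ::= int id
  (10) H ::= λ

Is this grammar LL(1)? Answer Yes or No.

No

FIRST(S) = {λ, id, print}
FIRST(L) = {λ, id, print}
FIRST(E) = {id, print}
FIRST(H) = {λ, id, int}
FOLLOW(S) = {$}
FOLLOW(L) = {id, int, print}
FOLLOW(E) = {id, int, print}
FOLLOW(H) = {id, int, print}
Cell M[E, print] receives both E ::= print H L int and E ::= L E int — the grammar is not LL(1).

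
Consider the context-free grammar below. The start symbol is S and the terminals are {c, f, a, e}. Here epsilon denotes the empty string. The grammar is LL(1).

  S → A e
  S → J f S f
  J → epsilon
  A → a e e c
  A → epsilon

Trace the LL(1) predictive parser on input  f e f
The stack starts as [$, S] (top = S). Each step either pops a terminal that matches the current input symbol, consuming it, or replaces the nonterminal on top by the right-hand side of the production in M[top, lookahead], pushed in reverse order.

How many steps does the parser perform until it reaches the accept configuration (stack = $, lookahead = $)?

step 1: stack=$ S  input=f e f $  — expand S → J f S f
step 2: stack=$ f S f J  input=f e f $  — expand J → epsilon
step 3: stack=$ f S f  input=f e f $  — match f
step 4: stack=$ f S  input=e f $  — expand S → A e
step 5: stack=$ f e A  input=e f $  — expand A → epsilon
step 6: stack=$ f e  input=e f $  — match e
step 7: stack=$ f  input=f $  — match f
Accept reached after 7 steps.

7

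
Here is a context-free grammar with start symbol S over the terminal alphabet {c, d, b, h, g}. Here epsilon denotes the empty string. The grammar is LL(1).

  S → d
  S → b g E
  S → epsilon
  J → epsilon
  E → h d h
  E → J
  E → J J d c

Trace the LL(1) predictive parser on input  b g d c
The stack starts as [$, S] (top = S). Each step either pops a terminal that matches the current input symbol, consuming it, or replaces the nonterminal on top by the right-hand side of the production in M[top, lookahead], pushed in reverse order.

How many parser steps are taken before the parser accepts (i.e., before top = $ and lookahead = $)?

     Stack      Input      Action
  1  $ S        b g d c $  expand S → b g E
  2  $ E g b    b g d c $  match b
  3  $ E g      g d c $    match g
  4  $ E        d c $      expand E → J J d c
  5  $ c d J J  d c $      expand J → epsilon
  6  $ c d J    d c $      expand J → epsilon
  7  $ c d      d c $      match d
  8  $ c        c $        match c
Accept reached after 8 steps.

8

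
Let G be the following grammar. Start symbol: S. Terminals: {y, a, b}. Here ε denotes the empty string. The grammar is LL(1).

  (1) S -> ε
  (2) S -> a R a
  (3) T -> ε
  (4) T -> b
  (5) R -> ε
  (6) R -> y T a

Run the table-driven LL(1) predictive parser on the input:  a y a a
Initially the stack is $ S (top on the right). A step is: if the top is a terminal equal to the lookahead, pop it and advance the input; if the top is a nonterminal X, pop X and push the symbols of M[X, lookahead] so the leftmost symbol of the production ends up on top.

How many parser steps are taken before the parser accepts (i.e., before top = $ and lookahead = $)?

step 1: stack=$ S  input=a y a a $  — expand S -> a R a
step 2: stack=$ a R a  input=a y a a $  — match a
step 3: stack=$ a R  input=y a a $  — expand R -> y T a
step 4: stack=$ a a T y  input=y a a $  — match y
step 5: stack=$ a a T  input=a a $  — expand T -> ε
step 6: stack=$ a a  input=a a $  — match a
step 7: stack=$ a  input=a $  — match a
Accept reached after 7 steps.

7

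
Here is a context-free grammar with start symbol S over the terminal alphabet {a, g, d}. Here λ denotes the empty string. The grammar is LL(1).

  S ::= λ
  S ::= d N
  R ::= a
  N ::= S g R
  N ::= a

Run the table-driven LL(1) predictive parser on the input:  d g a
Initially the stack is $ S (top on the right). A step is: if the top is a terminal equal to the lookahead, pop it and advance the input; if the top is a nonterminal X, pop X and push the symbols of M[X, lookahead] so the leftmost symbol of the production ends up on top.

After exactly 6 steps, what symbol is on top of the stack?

step 1: stack=$ S  input=d g a $  — expand S ::= d N
step 2: stack=$ N d  input=d g a $  — match d
step 3: stack=$ N  input=g a $  — expand N ::= S g R
step 4: stack=$ R g S  input=g a $  — expand S ::= λ
step 5: stack=$ R g  input=g a $  — match g
step 6: stack=$ R  input=a $  — expand R ::= a
Stack after step 6: $ a (top = a).

a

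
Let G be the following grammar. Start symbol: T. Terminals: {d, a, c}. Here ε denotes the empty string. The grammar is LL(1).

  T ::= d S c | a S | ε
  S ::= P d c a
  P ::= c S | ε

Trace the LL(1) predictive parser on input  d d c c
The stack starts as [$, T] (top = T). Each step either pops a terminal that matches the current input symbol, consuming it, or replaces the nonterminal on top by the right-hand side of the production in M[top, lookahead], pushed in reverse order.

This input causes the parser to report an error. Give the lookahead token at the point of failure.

     Stack        Input      Action
  1  $ T          d d c c $  expand T ::= d S c
  2  $ c S d      d d c c $  match d
  3  $ c S        d c c $    expand S ::= P d c a
  4  $ c a c d P  d c c $    expand P ::= ε
  5  $ c a c d    d c c $    match d
  6  $ c a c      c c $      match c
  7  $ c a        c $        error: top is terminal a but lookahead is c

c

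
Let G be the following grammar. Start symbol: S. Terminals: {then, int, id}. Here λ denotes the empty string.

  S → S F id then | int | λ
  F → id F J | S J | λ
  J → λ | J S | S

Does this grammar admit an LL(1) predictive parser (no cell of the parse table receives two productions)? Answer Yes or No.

No

FIRST(S) = {λ, id, int}
FIRST(F) = {λ, id, int}
FIRST(J) = {λ, id, int}
FOLLOW(S) = {$, id, int}
FOLLOW(F) = {id, int}
FOLLOW(J) = {id, int}
Cell M[F, id] receives both F → id F J and F → S J and F → λ — the grammar is not LL(1).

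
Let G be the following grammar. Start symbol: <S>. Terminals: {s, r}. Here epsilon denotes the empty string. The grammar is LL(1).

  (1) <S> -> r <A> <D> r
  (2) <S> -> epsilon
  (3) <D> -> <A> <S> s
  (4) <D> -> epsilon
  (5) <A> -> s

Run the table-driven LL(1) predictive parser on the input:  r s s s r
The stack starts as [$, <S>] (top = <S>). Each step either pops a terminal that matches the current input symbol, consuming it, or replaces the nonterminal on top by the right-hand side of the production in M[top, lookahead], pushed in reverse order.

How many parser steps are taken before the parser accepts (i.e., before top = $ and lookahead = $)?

step 1: stack=$ <S>  input=r s s s r $  — expand <S> -> r <A> <D> r
step 2: stack=$ r <D> <A> r  input=r s s s r $  — match r
step 3: stack=$ r <D> <A>  input=s s s r $  — expand <A> -> s
step 4: stack=$ r <D> s  input=s s s r $  — match s
step 5: stack=$ r <D>  input=s s r $  — expand <D> -> <A> <S> s
step 6: stack=$ r s <S> <A>  input=s s r $  — expand <A> -> s
step 7: stack=$ r s <S> s  input=s s r $  — match s
step 8: stack=$ r s <S>  input=s r $  — expand <S> -> epsilon
step 9: stack=$ r s  input=s r $  — match s
step 10: stack=$ r  input=r $  — match r
Accept reached after 10 steps.

10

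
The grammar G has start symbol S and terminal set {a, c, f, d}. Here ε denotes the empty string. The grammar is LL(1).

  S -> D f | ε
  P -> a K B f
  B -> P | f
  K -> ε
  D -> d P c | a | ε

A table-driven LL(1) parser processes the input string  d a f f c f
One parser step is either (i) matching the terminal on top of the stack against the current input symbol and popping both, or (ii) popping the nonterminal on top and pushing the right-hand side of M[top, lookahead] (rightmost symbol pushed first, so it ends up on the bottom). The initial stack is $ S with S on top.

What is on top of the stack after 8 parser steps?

f

     Stack          Input          Action
  1  $ S            d a f f c f $  expand S -> D f
  2  $ f D          d a f f c f $  expand D -> d P c
  3  $ f c P d      d a f f c f $  match d
  4  $ f c P        a f f c f $    expand P -> a K B f
  5  $ f c f B K a  a f f c f $    match a
  6  $ f c f B K    f f c f $      expand K -> ε
  7  $ f c f B      f f c f $      expand B -> f
  8  $ f c f f      f f c f $      match f
Stack after step 8: $ f c f (top = f).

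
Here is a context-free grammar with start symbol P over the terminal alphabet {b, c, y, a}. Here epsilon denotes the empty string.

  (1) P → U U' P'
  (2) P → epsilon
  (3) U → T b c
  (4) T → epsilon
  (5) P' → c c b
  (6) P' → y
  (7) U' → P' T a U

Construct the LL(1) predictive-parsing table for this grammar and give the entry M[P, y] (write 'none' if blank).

FIRST(T) = {epsilon}
FIRST(P') = {c, y}
FIRST(U) = {b}  (via T b c)
FIRST(U') = {c, y}  (via P' T a U)
FIRST(P) = {epsilon, b}  (via U U' P')
FOLLOW(P) includes $ since P is the start symbol.
FOLLOW(P): P appears on no right-hand side. Thus FOLLOW(P) = {$}.
For P → U U' P': FIRST(U U' P') = {b}, so it goes in M[P, t] for t ∈ {b}.
For P → epsilon: FIRST(epsilon) = {epsilon}, so it goes in M[P, t] for t ∈ {}; since epsilon ∈ FIRST, also for every t ∈ FOLLOW(P) = {$}.
None of these place a production in M[P, y].

none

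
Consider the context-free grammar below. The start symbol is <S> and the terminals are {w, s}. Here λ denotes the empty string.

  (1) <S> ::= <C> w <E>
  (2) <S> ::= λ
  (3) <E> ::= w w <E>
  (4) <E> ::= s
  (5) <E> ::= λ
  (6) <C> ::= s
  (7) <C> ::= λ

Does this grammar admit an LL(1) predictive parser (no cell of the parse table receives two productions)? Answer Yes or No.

FIRST(<S>) = {λ, s, w}
FIRST(<E>) = {λ, s, w}
FIRST(<C>) = {λ, s}
FOLLOW(<S>) = {$}
FOLLOW(<E>) = {$}
FOLLOW(<C>) = {w}
Each cell of M receives at most one production.

Yes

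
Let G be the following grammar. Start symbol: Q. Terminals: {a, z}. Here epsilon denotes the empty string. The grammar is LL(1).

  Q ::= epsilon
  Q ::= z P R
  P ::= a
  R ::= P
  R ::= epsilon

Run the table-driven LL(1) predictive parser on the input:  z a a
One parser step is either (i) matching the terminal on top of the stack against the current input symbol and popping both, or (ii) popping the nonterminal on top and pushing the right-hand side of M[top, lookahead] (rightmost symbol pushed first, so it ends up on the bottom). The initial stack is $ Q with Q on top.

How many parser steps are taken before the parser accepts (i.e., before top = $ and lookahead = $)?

step 1: stack=$ Q  input=z a a $  — expand Q ::= z P R
step 2: stack=$ R P z  input=z a a $  — match z
step 3: stack=$ R P  input=a a $  — expand P ::= a
step 4: stack=$ R a  input=a a $  — match a
step 5: stack=$ R  input=a $  — expand R ::= P
step 6: stack=$ P  input=a $  — expand P ::= a
step 7: stack=$ a  input=a $  — match a
Accept reached after 7 steps.

7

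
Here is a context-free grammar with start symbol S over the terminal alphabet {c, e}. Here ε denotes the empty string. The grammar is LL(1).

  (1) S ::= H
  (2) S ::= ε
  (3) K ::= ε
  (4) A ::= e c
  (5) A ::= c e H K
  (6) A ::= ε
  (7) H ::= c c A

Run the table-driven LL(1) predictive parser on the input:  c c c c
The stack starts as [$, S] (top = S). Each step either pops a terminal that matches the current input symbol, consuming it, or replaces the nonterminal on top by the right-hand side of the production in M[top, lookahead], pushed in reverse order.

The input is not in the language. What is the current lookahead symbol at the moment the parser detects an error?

     Stack      Input      Action
  1  $ S        c c c c $  expand S ::= H
  2  $ H        c c c c $  expand H ::= c c A
  3  $ A c c    c c c c $  match c
  4  $ A c      c c c $    match c
  5  $ A        c c $      expand A ::= c e H K
  6  $ K H e c  c c $      match c
  7  $ K H e    c $        error: top is terminal e but lookahead is c

c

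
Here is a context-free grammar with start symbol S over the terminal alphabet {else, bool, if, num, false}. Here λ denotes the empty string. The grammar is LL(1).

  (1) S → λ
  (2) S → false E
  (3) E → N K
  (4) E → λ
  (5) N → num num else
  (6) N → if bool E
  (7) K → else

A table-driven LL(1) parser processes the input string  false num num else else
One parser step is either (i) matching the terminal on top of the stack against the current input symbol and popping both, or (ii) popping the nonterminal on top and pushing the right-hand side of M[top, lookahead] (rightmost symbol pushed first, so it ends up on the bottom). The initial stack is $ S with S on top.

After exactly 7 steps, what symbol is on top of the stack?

     Stack             Input                      Action
  1  $ S               false num num else else $  expand S → false E
  2  $ E false         false num num else else $  match false
  3  $ E               num num else else $        expand E → N K
  4  $ K N             num num else else $        expand N → num num else
  5  $ K else num num  num num else else $        match num
  6  $ K else num      num else else $            match num
  7  $ K else          else else $                match else
Stack after step 7: $ K (top = K).

K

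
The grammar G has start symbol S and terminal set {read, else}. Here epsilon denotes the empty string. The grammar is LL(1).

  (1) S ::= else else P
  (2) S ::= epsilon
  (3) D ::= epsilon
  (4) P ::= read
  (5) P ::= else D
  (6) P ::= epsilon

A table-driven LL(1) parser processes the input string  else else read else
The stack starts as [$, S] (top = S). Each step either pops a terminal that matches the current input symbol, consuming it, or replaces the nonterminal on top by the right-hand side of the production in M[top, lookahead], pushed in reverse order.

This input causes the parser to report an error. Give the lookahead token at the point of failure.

else

step 1: stack=$ S  input=else else read else $  — expand S ::= else else P
step 2: stack=$ P else else  input=else else read else $  — match else
step 3: stack=$ P else  input=else read else $  — match else
step 4: stack=$ P  input=read else $  — expand P ::= read
step 5: stack=$ read  input=read else $  — match read
step 6: stack=$  input=else $  — error: stack empty but input remains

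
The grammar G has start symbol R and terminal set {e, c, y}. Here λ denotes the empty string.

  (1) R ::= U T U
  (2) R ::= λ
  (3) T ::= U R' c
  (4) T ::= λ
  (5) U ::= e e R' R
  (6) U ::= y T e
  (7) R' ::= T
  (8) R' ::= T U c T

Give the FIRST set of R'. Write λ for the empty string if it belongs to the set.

FIRST(U) = {e, y}
FIRST(R) = {λ, e, y}  (via U T U)
FIRST(T) = {λ, e, y}  (via U R' c)
FIRST(R') = {λ, e, y}  (via T, T U c T)

{λ, e, y}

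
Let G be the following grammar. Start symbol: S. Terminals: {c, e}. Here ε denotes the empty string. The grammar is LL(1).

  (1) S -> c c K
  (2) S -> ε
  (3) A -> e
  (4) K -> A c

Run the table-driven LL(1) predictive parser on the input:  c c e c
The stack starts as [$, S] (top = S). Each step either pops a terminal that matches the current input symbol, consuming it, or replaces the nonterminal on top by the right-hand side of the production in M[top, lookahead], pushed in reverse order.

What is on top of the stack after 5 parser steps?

e

     Stack    Input      Action
  1  $ S      c c e c $  expand S -> c c K
  2  $ K c c  c c e c $  match c
  3  $ K c    c e c $    match c
  4  $ K      e c $      expand K -> A c
  5  $ c A    e c $      expand A -> e
Stack after step 5: $ c e (top = e).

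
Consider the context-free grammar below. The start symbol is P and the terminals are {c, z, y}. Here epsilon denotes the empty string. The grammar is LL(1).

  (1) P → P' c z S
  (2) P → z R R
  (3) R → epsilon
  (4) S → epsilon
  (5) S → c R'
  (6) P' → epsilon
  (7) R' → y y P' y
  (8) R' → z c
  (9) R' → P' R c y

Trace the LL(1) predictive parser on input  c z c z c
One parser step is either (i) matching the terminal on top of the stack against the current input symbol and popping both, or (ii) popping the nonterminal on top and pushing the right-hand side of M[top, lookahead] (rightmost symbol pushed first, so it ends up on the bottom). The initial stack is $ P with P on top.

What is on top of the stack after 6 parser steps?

R'

     Stack       Input        Action
  1  $ P         c z c z c $  expand P → P' c z S
  2  $ S z c P'  c z c z c $  expand P' → epsilon
  3  $ S z c     c z c z c $  match c
  4  $ S z       z c z c $    match z
  5  $ S         c z c $      expand S → c R'
  6  $ R' c      c z c $      match c
Stack after step 6: $ R' (top = R').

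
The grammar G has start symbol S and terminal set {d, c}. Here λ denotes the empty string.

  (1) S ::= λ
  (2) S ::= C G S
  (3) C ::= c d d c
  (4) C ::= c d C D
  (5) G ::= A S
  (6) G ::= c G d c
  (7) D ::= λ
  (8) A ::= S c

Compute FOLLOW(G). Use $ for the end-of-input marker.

{$, c, d}

FIRST(C) = {c}
FIRST(D) = {λ}
FIRST(S) = {λ, c}  (via C G S)
FIRST(A) = {c}  (via S c)
FIRST(G) = {c}  (via A S)
FOLLOW(S) includes $ since S is the start symbol.
FOLLOW(C): in S::=C G S, C is followed by G S with FIRST {c}; in C::=c d C D, C is followed by D with FIRST {λ}; in C::=c d C D, the suffix after C is nullable (adds nothing new). Thus FOLLOW(C) = {c}.
FOLLOW(D): in C::=c d C D, the suffix after D is empty, so FOLLOW(D) ⊇ FOLLOW(C) = {c}. Thus FOLLOW(D) = {c}.
FOLLOW(S): in S::=C G S, the suffix after S is empty (adds nothing new); in G::=A S, the suffix after S is empty, so FOLLOW(S) ⊇ FOLLOW(G) = {$, c, d}; in A::=S c, S is followed by c with FIRST {c}. Thus FOLLOW(S) = {$, c, d}.
FOLLOW(G): in S::=C G S, G is followed by S with FIRST {λ, c}; in S::=C G S, the suffix after G is nullable, so FOLLOW(G) ⊇ FOLLOW(S) = {$, c, d}; in G::=c G d c, G is followed by d c with FIRST {d}. Thus FOLLOW(G) = {$, c, d}.
FOLLOW(A): in G::=A S, A is followed by S with FIRST {λ, c}; in G::=A S, the suffix after A is nullable, so FOLLOW(A) ⊇ FOLLOW(G) = {$, c, d}. Thus FOLLOW(A) = {$, c, d}.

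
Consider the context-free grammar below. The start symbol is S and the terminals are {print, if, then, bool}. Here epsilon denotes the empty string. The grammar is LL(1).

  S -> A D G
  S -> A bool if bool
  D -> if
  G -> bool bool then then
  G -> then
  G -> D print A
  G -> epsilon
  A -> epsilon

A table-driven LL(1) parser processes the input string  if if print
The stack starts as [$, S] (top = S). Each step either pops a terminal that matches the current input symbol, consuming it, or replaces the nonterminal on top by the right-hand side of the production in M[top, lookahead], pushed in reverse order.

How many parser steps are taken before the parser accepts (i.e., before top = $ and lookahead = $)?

     Stack         Input          Action
  1  $ S           if if print $  expand S -> A D G
  2  $ G D A       if if print $  expand A -> epsilon
  3  $ G D         if if print $  expand D -> if
  4  $ G if        if if print $  match if
  5  $ G           if print $     expand G -> D print A
  6  $ A print D   if print $     expand D -> if
  7  $ A print if  if print $     match if
  8  $ A print     print $        match print
  9  $ A           $              expand A -> epsilon
Accept reached after 9 steps.

9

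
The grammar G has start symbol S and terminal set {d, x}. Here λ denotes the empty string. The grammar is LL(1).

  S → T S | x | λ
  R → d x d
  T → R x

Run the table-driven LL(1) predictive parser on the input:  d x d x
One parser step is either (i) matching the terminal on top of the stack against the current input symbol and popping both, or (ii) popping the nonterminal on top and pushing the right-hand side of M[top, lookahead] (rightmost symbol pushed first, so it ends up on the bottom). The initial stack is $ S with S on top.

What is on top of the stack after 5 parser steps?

d

     Stack        Input      Action
  1  $ S          d x d x $  expand S → T S
  2  $ S T        d x d x $  expand T → R x
  3  $ S x R      d x d x $  expand R → d x d
  4  $ S x d x d  d x d x $  match d
  5  $ S x d x    x d x $    match x
Stack after step 5: $ S x d (top = d).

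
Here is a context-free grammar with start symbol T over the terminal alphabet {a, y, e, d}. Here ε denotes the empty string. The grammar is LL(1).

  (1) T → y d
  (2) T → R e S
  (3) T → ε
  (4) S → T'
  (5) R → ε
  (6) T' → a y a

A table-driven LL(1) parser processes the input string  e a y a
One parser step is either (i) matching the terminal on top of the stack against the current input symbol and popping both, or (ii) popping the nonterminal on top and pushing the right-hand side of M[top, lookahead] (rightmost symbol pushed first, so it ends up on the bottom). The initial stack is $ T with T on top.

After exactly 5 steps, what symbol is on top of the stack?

a

step 1: stack=$ T  input=e a y a $  — expand T → R e S
step 2: stack=$ S e R  input=e a y a $  — expand R → ε
step 3: stack=$ S e  input=e a y a $  — match e
step 4: stack=$ S  input=a y a $  — expand S → T'
step 5: stack=$ T'  input=a y a $  — expand T' → a y a
Stack after step 5: $ a y a (top = a).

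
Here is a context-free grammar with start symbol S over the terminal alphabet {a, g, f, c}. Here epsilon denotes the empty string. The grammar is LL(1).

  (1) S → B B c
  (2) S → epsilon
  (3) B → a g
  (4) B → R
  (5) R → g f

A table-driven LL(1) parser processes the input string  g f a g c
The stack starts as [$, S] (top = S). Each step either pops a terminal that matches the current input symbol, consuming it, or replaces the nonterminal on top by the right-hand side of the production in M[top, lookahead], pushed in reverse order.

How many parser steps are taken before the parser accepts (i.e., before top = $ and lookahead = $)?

     Stack      Input        Action
  1  $ S        g f a g c $  expand S → B B c
  2  $ c B B    g f a g c $  expand B → R
  3  $ c B R    g f a g c $  expand R → g f
  4  $ c B f g  g f a g c $  match g
  5  $ c B f    f a g c $    match f
  6  $ c B      a g c $      expand B → a g
  7  $ c g a    a g c $      match a
  8  $ c g      g c $        match g
  9  $ c        c $          match c
Accept reached after 9 steps.

9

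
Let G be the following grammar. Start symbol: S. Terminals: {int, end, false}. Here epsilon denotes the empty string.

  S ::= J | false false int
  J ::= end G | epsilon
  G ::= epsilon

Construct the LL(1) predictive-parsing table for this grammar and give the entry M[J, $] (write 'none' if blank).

J ::= epsilon

FIRST(J) = {epsilon, end}
FIRST(G) = {epsilon}
FIRST(S) = {epsilon, end, false}  (via J)
FOLLOW(S) includes $ since S is the start symbol.
FOLLOW(S): S appears on no right-hand side. Thus FOLLOW(S) = {$}.
FOLLOW(J): in S::=J, the suffix after J is empty, so FOLLOW(J) ⊇ FOLLOW(S) = {$}. Thus FOLLOW(J) = {$}.
For J ::= end G: FIRST(end G) = {end}, so it goes in M[J, t] for t ∈ {end}.
For J ::= epsilon: FIRST(epsilon) = {epsilon}, so it goes in M[J, t] for t ∈ {}; since epsilon ∈ FIRST, also for every t ∈ FOLLOW(J) = {$}.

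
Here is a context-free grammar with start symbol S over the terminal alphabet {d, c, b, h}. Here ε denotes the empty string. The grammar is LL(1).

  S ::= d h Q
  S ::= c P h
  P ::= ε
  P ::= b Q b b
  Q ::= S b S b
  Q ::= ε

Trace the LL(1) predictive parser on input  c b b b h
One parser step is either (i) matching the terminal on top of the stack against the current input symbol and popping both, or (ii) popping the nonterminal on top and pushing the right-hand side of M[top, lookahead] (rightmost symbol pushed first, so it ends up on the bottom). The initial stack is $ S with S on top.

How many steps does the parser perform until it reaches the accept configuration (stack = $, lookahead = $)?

8

     Stack        Input        Action
  1  $ S          c b b b h $  expand S ::= c P h
  2  $ h P c      c b b b h $  match c
  3  $ h P        b b b h $    expand P ::= b Q b b
  4  $ h b b Q b  b b b h $    match b
  5  $ h b b Q    b b h $      expand Q ::= ε
  6  $ h b b      b b h $      match b
  7  $ h b        b h $        match b
  8  $ h          h $          match h
Accept reached after 8 steps.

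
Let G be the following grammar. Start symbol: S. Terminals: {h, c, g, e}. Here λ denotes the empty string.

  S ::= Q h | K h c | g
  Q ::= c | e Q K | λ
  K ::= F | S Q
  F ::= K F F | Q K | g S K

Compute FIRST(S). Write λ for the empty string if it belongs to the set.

FIRST(Q): from Q::=c we get {c}; from Q::=e Q K we get {e}; from Q::=λ we get {λ}. So FIRST(Q) = {λ, c, e}.
FIRST(S): from S::=Q h we get {c, e, h}; from S::=K h c we get {c, e, g, h}; from S::=g we get {g}. So FIRST(S) = {c, e, g, h}.
FIRST(K): from K::=F we get {c, e, g, h}; from K::=S Q we get {c, e, g, h}. So FIRST(K) = {c, e, g, h}.
FIRST(F): from F::=K F F we get {c, e, g, h}; from F::=Q K we get {c, e, g, h}; from F::=g S K we get {g}. So FIRST(F) = {c, e, g, h}.

{c, e, g, h}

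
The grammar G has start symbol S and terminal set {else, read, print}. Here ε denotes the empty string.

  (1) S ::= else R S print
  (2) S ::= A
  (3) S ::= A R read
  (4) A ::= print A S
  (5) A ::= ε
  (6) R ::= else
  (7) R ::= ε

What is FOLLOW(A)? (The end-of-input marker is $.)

{$, else, print, read}

FIRST(A) = {ε, print}
FIRST(R) = {ε, else}
FIRST(S) = {ε, else, print, read}  (via A, A R read)
FOLLOW(S) includes $ since S is the start symbol.
FOLLOW(R): in S::=else R S print, R is followed by S print with FIRST {else, print, read}; in S::=A R read, R is followed by read with FIRST {read}. Thus FOLLOW(R) = {else, print, read}.
FOLLOW(S): in S::=else R S print, S is followed by print with FIRST {print}; in A::=print A S, the suffix after S is empty, so FOLLOW(S) ⊇ FOLLOW(A) = {$, else, print, read}. Thus FOLLOW(S) = {$, else, print, read}.
FOLLOW(A): in S::=A, the suffix after A is empty, so FOLLOW(A) ⊇ FOLLOW(S) = {$, else, print, read}; in S::=A R read, A is followed by R read with FIRST {else, read}; in A::=print A S, A is followed by S with FIRST {ε, else, print, read}; in A::=print A S, the suffix after A is nullable (adds nothing new). Thus FOLLOW(A) = {$, else, print, read}.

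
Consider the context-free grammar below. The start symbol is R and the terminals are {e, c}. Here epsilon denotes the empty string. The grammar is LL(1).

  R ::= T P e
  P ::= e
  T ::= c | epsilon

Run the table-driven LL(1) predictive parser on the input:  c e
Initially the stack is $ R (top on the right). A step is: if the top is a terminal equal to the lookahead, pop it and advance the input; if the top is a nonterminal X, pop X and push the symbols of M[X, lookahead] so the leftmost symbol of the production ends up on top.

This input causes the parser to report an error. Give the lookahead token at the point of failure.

$

     Stack    Input  Action
  1  $ R      c e $  expand R ::= T P e
  2  $ e P T  c e $  expand T ::= c
  3  $ e P c  c e $  match c
  4  $ e P    e $    expand P ::= e
  5  $ e e    e $    match e
  6  $ e      $      error: top is terminal e but lookahead is $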